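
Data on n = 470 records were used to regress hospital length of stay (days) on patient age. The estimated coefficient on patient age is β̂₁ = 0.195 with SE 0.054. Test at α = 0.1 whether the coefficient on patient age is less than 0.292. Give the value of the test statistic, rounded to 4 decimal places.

H₀: β₁ = 0.292 vs H₁: β₁ < 0.292.
t = (β̂₁ − β₁⁰)/SE = (0.195 − 0.292) / 0.054 = -1.7963.
df = n − 2 = 470 − 2 = 468.
One-sided p ≈ 0.0365, which is < 0.1, so reject H₀.
There is evidence that the true slope on patient age is below 0.292 days per unit.

t = -1.7963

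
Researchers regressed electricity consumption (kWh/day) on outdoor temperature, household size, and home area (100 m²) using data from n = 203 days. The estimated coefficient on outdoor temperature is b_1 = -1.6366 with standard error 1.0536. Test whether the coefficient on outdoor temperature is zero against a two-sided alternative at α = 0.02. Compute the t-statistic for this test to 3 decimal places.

H₀: β₁ = 0 vs H₁: β₁ ≠ 0.
t = (b_1 − β₁⁰)/SE = -1.6366 / 1.0536 = -1.553.
df = n − k − 1 = 203 − 3 − 1 = 199.
Two-sided p ≈ 0.1219, which is ≥ 0.02, so fail to reject H₀.
The data do not give significant evidence of an association between outdoor temperature and electricity consumption, after adjusting for the other predictors.

t = -1.553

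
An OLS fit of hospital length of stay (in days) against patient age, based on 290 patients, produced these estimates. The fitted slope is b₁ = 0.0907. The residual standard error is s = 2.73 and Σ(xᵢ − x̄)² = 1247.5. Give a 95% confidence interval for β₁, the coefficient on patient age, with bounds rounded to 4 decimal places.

SE(b₁) = s/√Sₓₓ = 2.73/√1247.5 = 0.0772934.
df = n − 2 = 288.
t* = t_{0.025, 288} = 1.968235.
Margin = t* × SE = 1.968235 × 0.0772934 = 0.152132.
CI: 0.0907 ± 0.152132 → (-0.0614, 0.2428).
With 95% confidence, each one-unit increase in patient age is associated with a change of between -0.0614 and 0.2428 days in hospital length of stay.

(-0.0614, 0.2428)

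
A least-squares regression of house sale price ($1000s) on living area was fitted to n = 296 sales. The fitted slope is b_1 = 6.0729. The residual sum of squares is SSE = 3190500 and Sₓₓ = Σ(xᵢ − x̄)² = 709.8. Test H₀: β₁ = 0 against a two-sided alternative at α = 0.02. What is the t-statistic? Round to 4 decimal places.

t = 1.5531

MSE = SSE/(n − 2) = 3190500/294 = 10852.
SE(b_1) = √(MSE/Sₓₓ) = √(10852/709.8) = 3.9101.
t = 6.0729 / 3.9101 = 1.5531.
df = n − 2 = 294.
Two-sided p ≈ 0.1215, which is ≥ 0.02, so fail to reject H₀.
The data do not give significant evidence of an association between living area and house sale price.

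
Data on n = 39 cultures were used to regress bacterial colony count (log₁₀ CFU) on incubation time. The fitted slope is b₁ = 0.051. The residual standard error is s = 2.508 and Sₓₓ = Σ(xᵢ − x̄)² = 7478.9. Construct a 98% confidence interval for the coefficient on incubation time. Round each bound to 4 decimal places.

SE(b₁) = s/√Sₓₓ = 2.508/√7478.9 = 0.0290007.
df = n − 2 = 37.
t* = t_{0.01, 37} = 2.431447.
Margin = t* × SE = 2.431447 × 0.0290007 = 0.070514.
CI: 0.051 ± 0.070514 → (-0.0195, 0.1215).
With 98% confidence, each one-unit increase in incubation time is associated with a change of between -0.0195 and 0.1215 log₁₀ CFU in bacterial colony count.

(-0.0195, 0.1215)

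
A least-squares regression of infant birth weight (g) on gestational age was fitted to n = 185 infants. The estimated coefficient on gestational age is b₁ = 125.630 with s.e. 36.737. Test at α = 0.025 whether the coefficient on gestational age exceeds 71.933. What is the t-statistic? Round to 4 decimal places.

H₀: β₁ = 71.933 vs H₁: β₁ > 71.933.
t = (b₁ − β₁⁰)/SE = (125.630 − 71.933) / 36.737 = 1.4617.
df = n − 2 = 185 − 2 = 183.
One-sided p ≈ 0.0728, which is ≥ 0.025, so fail to reject H₀.
The data do not give significant evidence that the true slope on gestational age exceeds 71.933 g per unit.

t = 1.4617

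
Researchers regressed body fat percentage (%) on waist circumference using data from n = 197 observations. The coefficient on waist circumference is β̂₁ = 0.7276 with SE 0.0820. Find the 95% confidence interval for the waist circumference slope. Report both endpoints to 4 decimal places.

df = n − 2 = 197 − 2 = 195.
t* = t_{0.025, 195} = 1.972204.
Margin = t* × SE = 1.972204 × 0.0820 = 0.161721.
CI: 0.7276 ± 0.161721 → (0.5659, 0.8893).
With 95% confidence, each one-unit increase in waist circumference is associated with a change of between 0.5659 and 0.8893 % in body fat percentage.

(0.5659, 0.8893)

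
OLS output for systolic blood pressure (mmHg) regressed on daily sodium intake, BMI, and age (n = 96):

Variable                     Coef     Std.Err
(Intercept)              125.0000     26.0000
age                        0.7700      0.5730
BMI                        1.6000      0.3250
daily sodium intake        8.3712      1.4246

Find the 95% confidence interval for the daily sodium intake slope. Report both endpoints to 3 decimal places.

Read off: b = 8.3712, SE = 1.4246 for daily sodium intake.
df = n − k − 1 = 96 − 3 − 1 = 92.
t* = t_{0.025, 92} = 1.986086.
Margin = t* × SE = 1.986086 × 1.4246 = 2.82938.
CI: 8.3712 ± 2.82938 → (5.542, 11.201).

(5.542, 11.201)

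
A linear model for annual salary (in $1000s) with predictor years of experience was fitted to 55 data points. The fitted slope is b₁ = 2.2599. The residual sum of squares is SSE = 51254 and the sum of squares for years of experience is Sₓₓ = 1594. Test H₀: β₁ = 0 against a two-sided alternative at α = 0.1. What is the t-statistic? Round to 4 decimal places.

MSE = SSE/(n − 2) = 51254/53 = 967.057.
SE(b₁) = √(MSE/Sₓₓ) = √(967.057/1594) = 0.7789.
t = 2.2599 / 0.7789 = 2.9014.
df = n − 2 = 53.
Two-sided p ≈ 0.0054, which is < 0.1, so reject H₀.
There is evidence that years of experience is associated with annual salary.

t = 2.9014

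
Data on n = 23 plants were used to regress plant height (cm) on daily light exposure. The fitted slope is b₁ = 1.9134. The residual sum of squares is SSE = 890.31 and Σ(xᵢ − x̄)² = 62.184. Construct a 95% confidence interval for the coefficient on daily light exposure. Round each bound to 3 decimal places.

(0.196, 3.631)

MSE = SSE/(n − 2) = 890.31/21 = 42.3957.
SE(b₁) = √(MSE/Sₓₓ) = √(42.3957/62.184) = 0.825699.
df = n − 2 = 21.
t* = t_{0.025, 21} = 2.079614.
Margin = t* × SE = 2.079614 × 0.825699 = 1.71713.
CI: 1.9134 ± 1.71713 → (0.196, 3.631).
With 95% confidence, each one-unit increase in daily light exposure is associated with a change of between 0.196 and 3.631 cm in plant height.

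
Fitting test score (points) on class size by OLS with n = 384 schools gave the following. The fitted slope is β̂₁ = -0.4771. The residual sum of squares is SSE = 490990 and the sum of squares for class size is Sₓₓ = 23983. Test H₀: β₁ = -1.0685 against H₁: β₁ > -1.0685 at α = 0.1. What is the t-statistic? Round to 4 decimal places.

MSE = SSE/(n − 2) = 490990/382 = 1285.31.
SE(β̂₁) = √(MSE/Sₓₓ) = √(1285.31/23983) = 0.231501.
t = (-0.4771 − (-1.0685)) / 0.231501 = 2.5546.
df = n − 2 = 382.
One-sided p ≈ 0.0055, which is < 0.1, so reject H₀.
There is evidence that the true slope on class size exceeds -1.0685 points per unit.

t = 2.5546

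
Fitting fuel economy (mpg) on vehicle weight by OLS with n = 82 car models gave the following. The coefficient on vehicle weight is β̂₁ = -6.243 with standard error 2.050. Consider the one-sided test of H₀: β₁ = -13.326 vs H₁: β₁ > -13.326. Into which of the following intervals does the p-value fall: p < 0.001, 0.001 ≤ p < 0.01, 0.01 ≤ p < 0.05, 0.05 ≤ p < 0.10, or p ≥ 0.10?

p < 0.001

t = (-6.243 − (-13.326)) / 2.050 = 3.455.
df = n − 2 = 82 − 2 = 80.
One-sided p = P(T_{80} > t) ≈ 0.0004.
So p < 0.001.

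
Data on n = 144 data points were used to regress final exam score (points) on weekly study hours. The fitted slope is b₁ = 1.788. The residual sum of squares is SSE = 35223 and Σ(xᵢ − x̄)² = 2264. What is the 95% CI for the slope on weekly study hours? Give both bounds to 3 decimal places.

MSE = SSE/(n − 2) = 35223/142 = 248.049.
SE(b₁) = √(MSE/Sₓₓ) = √(248.049/2264) = 0.331002.
df = n − 2 = 142.
t* = t_{0.025, 142} = 1.976811.
Margin = t* × SE = 1.976811 × 0.331002 = 0.65433.
CI: 1.788 ± 0.65433 → (1.134, 2.442).
With 95% confidence, each one-unit increase in weekly study hours is associated with a change of between 1.134 and 2.442 points in final exam score.

(1.134, 2.442)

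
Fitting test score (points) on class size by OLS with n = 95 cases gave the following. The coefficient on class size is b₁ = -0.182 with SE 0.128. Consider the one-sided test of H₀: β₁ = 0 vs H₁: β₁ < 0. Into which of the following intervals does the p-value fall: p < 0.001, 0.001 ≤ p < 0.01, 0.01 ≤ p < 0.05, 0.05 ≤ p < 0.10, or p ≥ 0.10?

0.05 ≤ p < 0.10

t = -0.182 / 0.128 = -1.422.
df = n − 2 = 95 − 2 = 93.
One-sided p = P(T_{93} < t) ≈ 0.0792.
So 0.05 ≤ p < 0.10.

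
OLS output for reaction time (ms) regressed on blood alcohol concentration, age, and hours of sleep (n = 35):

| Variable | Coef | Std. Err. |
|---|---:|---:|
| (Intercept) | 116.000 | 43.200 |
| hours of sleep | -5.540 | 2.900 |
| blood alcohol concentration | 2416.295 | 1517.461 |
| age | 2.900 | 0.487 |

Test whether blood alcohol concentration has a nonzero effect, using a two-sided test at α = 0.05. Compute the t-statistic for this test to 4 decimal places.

Read off: b = 2416.295, SE = 1517.461 for blood alcohol concentration.
H₀: β₁ = 0 vs H₁: β₁ ≠ 0.
t = 2416.295 / 1517.461 = 1.5923.
df = n − k − 1 = 35 − 3 − 1 = 31.
Two-sided p ≈ 0.1215, which is ≥ 0.05, so fail to reject H₀.
The data do not give significant evidence of an association between blood alcohol concentration and reaction time, after adjusting for the other predictors.

t = 1.5923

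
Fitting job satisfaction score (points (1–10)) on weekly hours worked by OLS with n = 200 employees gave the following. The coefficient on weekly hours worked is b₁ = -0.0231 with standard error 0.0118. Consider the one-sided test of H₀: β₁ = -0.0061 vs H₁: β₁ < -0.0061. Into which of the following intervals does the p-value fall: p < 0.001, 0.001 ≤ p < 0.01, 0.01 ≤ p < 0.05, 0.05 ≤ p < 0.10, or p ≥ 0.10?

t = (-0.0231 − (-0.0061)) / 0.0118 = -1.441.
df = n − 2 = 200 − 2 = 198.
One-sided p = P(T_{198} < t) ≈ 0.0756.
So 0.05 ≤ p < 0.10.

0.05 ≤ p < 0.10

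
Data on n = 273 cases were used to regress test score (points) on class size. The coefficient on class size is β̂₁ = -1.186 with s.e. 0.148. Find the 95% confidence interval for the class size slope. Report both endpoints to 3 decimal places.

(-1.477, -0.895)

df = n − 2 = 273 − 2 = 271.
t* = t_{0.025, 271} = 1.968756.
Margin = t* × SE = 1.968756 × 0.148 = 0.29138.
CI: -1.186 ± 0.29138 → (-1.477, -0.895).
With 95% confidence, each one-unit increase in class size is associated with a change of between -1.477 and -0.895 points in test score.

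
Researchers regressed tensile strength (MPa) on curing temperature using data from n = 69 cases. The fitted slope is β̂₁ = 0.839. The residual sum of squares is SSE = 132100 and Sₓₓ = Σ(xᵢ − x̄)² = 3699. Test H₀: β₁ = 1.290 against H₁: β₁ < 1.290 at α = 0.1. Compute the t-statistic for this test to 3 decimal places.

t = -0.618

MSE = SSE/(n − 2) = 132100/67 = 1971.64.
SE(β̂₁) = √(MSE/Sₓₓ) = √(1971.64/3699) = 0.730082.
t = (0.839 − 1.290) / 0.730082 = -0.618.
df = n − 2 = 67.
One-sided p ≈ 0.2694, which is ≥ 0.1, so fail to reject H₀.
The data do not give significant evidence that the true slope on curing temperature is below 1.290 MPa per unit.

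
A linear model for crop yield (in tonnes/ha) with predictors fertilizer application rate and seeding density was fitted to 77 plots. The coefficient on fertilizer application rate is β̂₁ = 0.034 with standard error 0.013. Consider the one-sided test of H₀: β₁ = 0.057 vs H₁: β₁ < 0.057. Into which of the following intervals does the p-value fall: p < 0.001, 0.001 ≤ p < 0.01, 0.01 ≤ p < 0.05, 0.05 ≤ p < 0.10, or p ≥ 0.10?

0.01 ≤ p < 0.05

t = (0.034 − 0.057) / 0.013 = -1.769.
df = n − k − 1 = 77 − 2 − 1 = 74.
One-sided p = P(T_{74} < t) ≈ 0.0405.
So 0.01 ≤ p < 0.05.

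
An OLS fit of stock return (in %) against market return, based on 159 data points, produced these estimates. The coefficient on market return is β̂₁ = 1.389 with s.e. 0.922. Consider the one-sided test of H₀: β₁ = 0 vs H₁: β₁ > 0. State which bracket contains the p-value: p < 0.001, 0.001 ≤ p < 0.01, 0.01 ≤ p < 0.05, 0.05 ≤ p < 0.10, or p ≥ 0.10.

t = 1.389 / 0.922 = 1.507.
df = n − 2 = 159 − 2 = 157.
One-sided p = P(T_{157} > t) ≈ 0.0670.
So 0.05 ≤ p < 0.10.

0.05 ≤ p < 0.10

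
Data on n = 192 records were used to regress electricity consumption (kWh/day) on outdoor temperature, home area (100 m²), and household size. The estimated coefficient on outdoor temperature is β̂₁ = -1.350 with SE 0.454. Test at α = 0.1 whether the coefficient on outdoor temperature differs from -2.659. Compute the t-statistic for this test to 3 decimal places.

t = 2.883

H₀: β₁ = -2.659 vs H₁: β₁ ≠ -2.659.
t = (β̂₁ − β₁⁰)/SE = (-1.350 − (-2.659)) / 0.454 = 2.883.
df = n − k − 1 = 192 − 3 − 1 = 188.
Two-sided p ≈ 0.0044, which is < 0.1, so reject H₀.
There is evidence that the true slope on outdoor temperature differs from -2.659 kWh/day per unit, holding the other predictors fixed.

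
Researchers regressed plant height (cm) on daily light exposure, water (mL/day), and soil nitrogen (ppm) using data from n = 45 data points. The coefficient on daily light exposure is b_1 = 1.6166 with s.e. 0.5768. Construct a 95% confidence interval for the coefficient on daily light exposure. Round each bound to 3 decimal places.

(0.452, 2.781)

df = n − k − 1 = 45 − 3 − 1 = 41.
t* = t_{0.025, 41} = 2.019541.
Margin = t* × SE = 2.019541 × 0.5768 = 1.16487.
CI: 1.6166 ± 1.16487 → (0.452, 2.781).
With 95% confidence, each one-unit increase in daily light exposure is associated with a change of between 0.452 and 2.781 cm in plant height, holding the other predictors fixed.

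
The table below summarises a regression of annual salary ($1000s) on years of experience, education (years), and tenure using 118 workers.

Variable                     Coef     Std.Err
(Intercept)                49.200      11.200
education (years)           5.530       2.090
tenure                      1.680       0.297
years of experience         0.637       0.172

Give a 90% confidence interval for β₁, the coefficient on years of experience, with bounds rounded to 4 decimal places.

(0.3518, 0.9222)

Read off: b = 0.637, SE = 0.172 for years of experience.
df = n − k − 1 = 118 − 3 − 1 = 114.
t* = t_{0.05, 114} = 1.65833.
Margin = t* × SE = 1.65833 × 0.172 = 0.285233.
CI: 0.637 ± 0.285233 → (0.3518, 0.9222).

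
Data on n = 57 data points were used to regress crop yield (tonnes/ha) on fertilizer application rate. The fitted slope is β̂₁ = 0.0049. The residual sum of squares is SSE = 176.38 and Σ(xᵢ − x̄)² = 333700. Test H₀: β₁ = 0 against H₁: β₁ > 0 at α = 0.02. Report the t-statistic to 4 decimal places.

t = 1.5806

MSE = SSE/(n − 2) = 176.38/55 = 3.20691.
SE(β̂₁) = √(MSE/Sₓₓ) = √(3.20691/333700) = 0.00310003.
t = 0.0049 / 0.00310003 = 1.5806.
df = n − 2 = 55.
One-sided p ≈ 0.0598, which is ≥ 0.02, so fail to reject H₀.
The data do not give significant evidence that the true slope on fertilizer application rate is positive.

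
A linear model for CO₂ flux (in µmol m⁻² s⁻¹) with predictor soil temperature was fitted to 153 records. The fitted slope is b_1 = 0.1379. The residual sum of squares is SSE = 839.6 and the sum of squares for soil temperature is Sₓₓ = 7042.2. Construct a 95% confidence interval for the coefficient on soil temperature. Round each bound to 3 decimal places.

MSE = SSE/(n − 2) = 839.6/151 = 5.56026.
SE(b_1) = √(MSE/Sₓₓ) = √(5.56026/7042.2) = 0.0280992.
df = n − 2 = 151.
t* = t_{0.025, 151} = 1.975799.
Margin = t* × SE = 1.975799 × 0.0280992 = 0.05552.
CI: 0.1379 ± 0.05552 → (0.082, 0.193).
With 95% confidence, each one-unit increase in soil temperature is associated with a change of between 0.082 and 0.193 µmol m⁻² s⁻¹ in CO₂ flux.

(0.082, 0.193)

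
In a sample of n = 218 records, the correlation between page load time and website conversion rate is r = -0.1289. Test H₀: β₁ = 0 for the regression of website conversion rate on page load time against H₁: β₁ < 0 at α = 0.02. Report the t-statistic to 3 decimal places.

t = -1.910

t = r·√(n − 2)/√(1 − r²) = -0.1289·√216/√0.983385 = -1.910.
df = n − 2 = 216.
One-sided p ≈ 0.0287, which is ≥ 0.02, so fail to reject H₀.
The data do not give significant evidence of a linear association between page load time and website conversion rate.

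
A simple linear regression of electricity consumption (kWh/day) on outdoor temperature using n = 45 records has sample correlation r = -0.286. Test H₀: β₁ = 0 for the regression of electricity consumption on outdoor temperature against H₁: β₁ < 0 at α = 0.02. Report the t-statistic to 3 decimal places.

t = r·√(n − 2)/√(1 − r²) = -0.286·√43/√0.918204 = -1.957.
df = n − 2 = 43.
One-sided p ≈ 0.0284, which is ≥ 0.02, so fail to reject H₀.
The data do not give significant evidence of a linear association between outdoor temperature and electricity consumption.

t = -1.957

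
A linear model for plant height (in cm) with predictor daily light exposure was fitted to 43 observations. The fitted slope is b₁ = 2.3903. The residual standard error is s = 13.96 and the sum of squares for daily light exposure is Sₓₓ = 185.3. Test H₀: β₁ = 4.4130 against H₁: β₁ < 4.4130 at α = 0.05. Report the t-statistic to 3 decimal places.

t = -1.972

SE(b₁) = s/√Sₓₓ = 13.96/√185.3 = 1.02553.
t = (2.3903 − 4.4130) / 1.02553 = -1.972.
df = n − 2 = 41.
One-sided p ≈ 0.0277, which is < 0.05, so reject H₀.
There is evidence that the true slope on daily light exposure is below 4.4130 cm per unit.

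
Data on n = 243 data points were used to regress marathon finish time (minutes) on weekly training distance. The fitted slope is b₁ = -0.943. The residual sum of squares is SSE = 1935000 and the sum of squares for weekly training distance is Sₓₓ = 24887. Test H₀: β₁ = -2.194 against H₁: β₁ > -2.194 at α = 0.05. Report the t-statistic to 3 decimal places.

MSE = SSE/(n − 2) = 1935000/241 = 8029.05.
SE(b₁) = √(MSE/Sₓₓ) = √(8029.05/24887) = 0.567997.
t = (-0.943 − (-2.194)) / 0.567997 = 2.202.
df = n − 2 = 241.
One-sided p ≈ 0.0143, which is < 0.05, so reject H₀.
There is evidence that the true slope on weekly training distance exceeds -2.194 minutes per unit.

t = 2.202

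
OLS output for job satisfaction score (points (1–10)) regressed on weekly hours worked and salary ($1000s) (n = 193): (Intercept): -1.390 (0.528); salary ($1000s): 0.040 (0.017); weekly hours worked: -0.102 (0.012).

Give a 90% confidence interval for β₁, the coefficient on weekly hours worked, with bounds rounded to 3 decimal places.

Read off: b = -0.102, SE = 0.012 for weekly hours worked.
df = n − k − 1 = 193 − 2 − 1 = 190.
t* = t_{0.05, 190} = 1.652913.
Margin = t* × SE = 1.652913 × 0.012 = 0.01983.
CI: -0.102 ± 0.01983 → (-0.122, -0.082).

(-0.122, -0.082)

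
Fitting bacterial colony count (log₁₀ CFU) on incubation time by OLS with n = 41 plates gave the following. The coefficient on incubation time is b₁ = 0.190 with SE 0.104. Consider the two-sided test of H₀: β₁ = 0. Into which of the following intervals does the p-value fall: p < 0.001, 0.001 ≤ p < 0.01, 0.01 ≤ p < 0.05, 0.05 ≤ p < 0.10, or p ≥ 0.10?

t = 0.190 / 0.104 = 1.827.
df = n − 2 = 41 − 2 = 39.
Two-sided p = 2·P(T_{39} > |t|) ≈ 0.0754.
So 0.05 ≤ p < 0.10.

0.05 ≤ p < 0.10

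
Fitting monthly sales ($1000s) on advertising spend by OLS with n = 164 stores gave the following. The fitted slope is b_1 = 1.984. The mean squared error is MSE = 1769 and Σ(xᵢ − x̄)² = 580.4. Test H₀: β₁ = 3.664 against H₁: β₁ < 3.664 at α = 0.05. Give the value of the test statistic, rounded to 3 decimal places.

t = -0.962

SE(b_1) = √(MSE/Sₓₓ) = √(1769/580.4) = 1.74582.
t = (1.984 − 3.664) / 1.74582 = -0.962.
df = n − 2 = 162.
One-sided p ≈ 0.1687, which is ≥ 0.05, so fail to reject H₀.
The data do not give significant evidence that the true slope on advertising spend is below 3.664 $1000s per unit.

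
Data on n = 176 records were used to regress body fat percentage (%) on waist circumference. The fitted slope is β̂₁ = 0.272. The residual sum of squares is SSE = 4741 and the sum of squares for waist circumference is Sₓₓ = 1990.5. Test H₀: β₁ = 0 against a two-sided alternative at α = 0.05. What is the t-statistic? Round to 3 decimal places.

t = 2.325

MSE = SSE/(n − 2) = 4741/174 = 27.2471.
SE(β̂₁) = √(MSE/Sₓₓ) = √(27.2471/1990.5) = 0.116998.
t = 0.272 / 0.116998 = 2.325.
df = n − 2 = 174.
Two-sided p ≈ 0.0212, which is < 0.05, so reject H₀.
There is evidence that waist circumference is associated with body fat percentage.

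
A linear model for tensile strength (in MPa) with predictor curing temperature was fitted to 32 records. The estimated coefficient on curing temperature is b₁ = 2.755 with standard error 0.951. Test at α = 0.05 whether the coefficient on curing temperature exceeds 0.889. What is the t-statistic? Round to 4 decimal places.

t = 1.9621

H₀: β₁ = 0.889 vs H₁: β₁ > 0.889.
t = (b₁ − β₁⁰)/SE = (2.755 − 0.889) / 0.951 = 1.9621.
df = n − 2 = 32 − 2 = 30.
One-sided p ≈ 0.0295, which is < 0.05, so reject H₀.
There is evidence that the true slope on curing temperature exceeds 0.889 MPa per unit.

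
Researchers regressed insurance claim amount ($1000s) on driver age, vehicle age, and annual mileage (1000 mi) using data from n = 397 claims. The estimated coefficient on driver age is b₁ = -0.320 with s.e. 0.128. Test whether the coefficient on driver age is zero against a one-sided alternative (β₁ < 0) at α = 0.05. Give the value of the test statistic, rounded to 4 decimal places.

t = -2.5000

H₀: β₁ = 0 vs H₁: β₁ < 0.
t = (b₁ − β₁⁰)/SE = -0.320 / 0.128 = -2.5000.
df = n − k − 1 = 397 − 3 − 1 = 393.
One-sided p ≈ 0.0064, which is < 0.05, so reject H₀.
There is evidence that the true slope on driver age is negative, holding the other predictors fixed.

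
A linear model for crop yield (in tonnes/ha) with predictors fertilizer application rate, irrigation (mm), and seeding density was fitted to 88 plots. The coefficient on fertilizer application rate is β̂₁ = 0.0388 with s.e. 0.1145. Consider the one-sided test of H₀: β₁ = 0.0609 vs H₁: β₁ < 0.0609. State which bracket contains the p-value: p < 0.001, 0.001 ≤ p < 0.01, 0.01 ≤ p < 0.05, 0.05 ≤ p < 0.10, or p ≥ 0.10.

t = (0.0388 − 0.0609) / 0.1145 = -0.193.
df = n − k − 1 = 88 − 3 − 1 = 84.
One-sided p = P(T_{84} < t) ≈ 0.4237.
So p ≥ 0.10.

p ≥ 0.10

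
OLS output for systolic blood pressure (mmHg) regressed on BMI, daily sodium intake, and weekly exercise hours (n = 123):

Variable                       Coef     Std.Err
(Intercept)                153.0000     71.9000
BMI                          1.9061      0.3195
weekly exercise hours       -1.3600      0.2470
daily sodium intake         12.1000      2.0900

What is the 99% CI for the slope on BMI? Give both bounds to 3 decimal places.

Read off: b = 1.9061, SE = 0.3195 for BMI.
df = n − k − 1 = 123 − 3 − 1 = 119.
t* = t_{0.005, 119} = 2.617776.
Margin = t* × SE = 2.617776 × 0.3195 = 0.83638.
CI: 1.9061 ± 0.83638 → (1.070, 2.742).

(1.070, 2.742)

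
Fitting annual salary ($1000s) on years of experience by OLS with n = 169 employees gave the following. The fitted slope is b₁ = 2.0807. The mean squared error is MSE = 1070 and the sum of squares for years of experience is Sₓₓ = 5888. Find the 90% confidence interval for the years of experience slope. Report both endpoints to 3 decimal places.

SE(b₁) = √(MSE/Sₓₓ) = √(1070/5888) = 0.426293.
df = n − 2 = 167.
t* = t_{0.05, 167} = 1.654029.
Margin = t* × SE = 1.654029 × 0.426293 = 0.70510.
CI: 2.0807 ± 0.70510 → (1.376, 2.786).
With 90% confidence, each one-unit increase in years of experience is associated with a change of between 1.376 and 2.786 $1000s in annual salary.

(1.376, 2.786)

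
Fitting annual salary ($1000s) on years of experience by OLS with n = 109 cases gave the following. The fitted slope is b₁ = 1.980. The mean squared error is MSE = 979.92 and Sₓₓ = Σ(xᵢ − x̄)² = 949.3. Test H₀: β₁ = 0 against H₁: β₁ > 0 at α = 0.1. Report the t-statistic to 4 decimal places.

SE(b₁) = √(MSE/Sₓₓ) = √(979.92/949.3) = 1.016.
t = 1.980 / 1.016 = 1.9488.
df = n − 2 = 107.
One-sided p ≈ 0.0270, which is < 0.1, so reject H₀.
There is evidence that the true slope on years of experience is positive.

t = 1.9488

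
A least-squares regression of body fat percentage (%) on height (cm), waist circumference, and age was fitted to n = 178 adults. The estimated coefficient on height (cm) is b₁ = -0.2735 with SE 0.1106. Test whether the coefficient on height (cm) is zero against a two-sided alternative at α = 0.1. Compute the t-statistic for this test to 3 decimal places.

H₀: β₁ = 0 vs H₁: β₁ ≠ 0.
t = (b₁ − β₁⁰)/SE = -0.2735 / 0.1106 = -2.473.
df = n − k − 1 = 178 − 3 − 1 = 174.
Two-sided p ≈ 0.0144, which is < 0.1, so reject H₀.
There is evidence that height (cm) is associated with body fat percentage, holding the other predictors fixed.

t = -2.473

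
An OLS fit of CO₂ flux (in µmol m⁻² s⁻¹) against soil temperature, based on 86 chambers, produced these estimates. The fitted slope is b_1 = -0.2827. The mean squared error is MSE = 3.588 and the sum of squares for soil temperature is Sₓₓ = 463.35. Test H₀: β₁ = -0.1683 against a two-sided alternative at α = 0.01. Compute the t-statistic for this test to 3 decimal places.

t = -1.300

SE(b_1) = √(MSE/Sₓₓ) = √(3.588/463.35) = 0.0879978.
t = (-0.2827 − (-0.1683)) / 0.0879978 = -1.300.
df = n − 2 = 84.
Two-sided p ≈ 0.1971, which is ≥ 0.01, so fail to reject H₀.
The data are consistent with a true slope of -0.1683 µmol m⁻² s⁻¹ per unit of soil temperature.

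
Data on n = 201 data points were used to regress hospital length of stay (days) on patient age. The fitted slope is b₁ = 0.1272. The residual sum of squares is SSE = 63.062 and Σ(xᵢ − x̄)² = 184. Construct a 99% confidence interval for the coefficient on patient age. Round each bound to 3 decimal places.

(0.019, 0.235)

MSE = SSE/(n − 2) = 63.062/199 = 0.316894.
SE(b₁) = √(MSE/Sₓₓ) = √(0.316894/184) = 0.0415.
df = n − 2 = 199.
t* = t_{0.005, 199} = 2.60076.
Margin = t* × SE = 2.60076 × 0.0415 = 0.10793.
CI: 0.1272 ± 0.10793 → (0.019, 0.235).
With 99% confidence, each one-unit increase in patient age is associated with a change of between 0.019 and 0.235 days in hospital length of stay.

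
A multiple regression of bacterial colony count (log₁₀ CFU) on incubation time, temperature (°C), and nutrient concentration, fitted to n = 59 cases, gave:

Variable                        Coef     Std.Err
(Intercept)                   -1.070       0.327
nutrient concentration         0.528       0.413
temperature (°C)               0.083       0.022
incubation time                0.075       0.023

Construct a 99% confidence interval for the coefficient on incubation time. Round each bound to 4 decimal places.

Read off: b = 0.075, SE = 0.023 for incubation time.
df = n − k − 1 = 59 − 3 − 1 = 55.
t* = t_{0.005, 55} = 2.668216.
Margin = t* × SE = 2.668216 × 0.023 = 0.061369.
CI: 0.075 ± 0.061369 → (0.0136, 0.1364).

(0.0136, 0.1364)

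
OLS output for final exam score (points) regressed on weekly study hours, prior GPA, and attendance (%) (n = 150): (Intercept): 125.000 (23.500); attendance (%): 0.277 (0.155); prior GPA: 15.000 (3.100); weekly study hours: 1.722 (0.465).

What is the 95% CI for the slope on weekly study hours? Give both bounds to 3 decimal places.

(0.803, 2.641)

Read off: b = 1.722, SE = 0.465 for weekly study hours.
df = n − k − 1 = 150 − 3 − 1 = 146.
t* = t_{0.025, 146} = 1.976346.
Margin = t* × SE = 1.976346 × 0.465 = 0.91900.
CI: 1.722 ± 0.91900 → (0.803, 2.641).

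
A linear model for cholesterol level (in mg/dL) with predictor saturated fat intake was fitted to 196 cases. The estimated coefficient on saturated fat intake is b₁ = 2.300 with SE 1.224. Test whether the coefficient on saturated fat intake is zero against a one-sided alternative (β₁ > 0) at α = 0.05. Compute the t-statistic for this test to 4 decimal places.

t = 1.8791

H₀: β₁ = 0 vs H₁: β₁ > 0.
t = (b₁ − β₁⁰)/SE = 2.300 / 1.224 = 1.8791.
df = n − 2 = 196 − 2 = 194.
One-sided p ≈ 0.0309, which is < 0.05, so reject H₀.
There is evidence that the true slope on saturated fat intake is positive.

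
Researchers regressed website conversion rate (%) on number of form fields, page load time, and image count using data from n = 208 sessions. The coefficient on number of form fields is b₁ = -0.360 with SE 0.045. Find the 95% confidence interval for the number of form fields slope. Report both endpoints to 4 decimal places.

(-0.4487, -0.2713)

df = n − k − 1 = 208 − 3 − 1 = 204.
t* = t_{0.025, 204} = 1.971661.
Margin = t* × SE = 1.971661 × 0.045 = 0.088725.
CI: -0.360 ± 0.088725 → (-0.4487, -0.2713).
With 95% confidence, each one-unit increase in number of form fields is associated with a change of between -0.4487 and -0.2713 % in website conversion rate, holding the other predictors fixed.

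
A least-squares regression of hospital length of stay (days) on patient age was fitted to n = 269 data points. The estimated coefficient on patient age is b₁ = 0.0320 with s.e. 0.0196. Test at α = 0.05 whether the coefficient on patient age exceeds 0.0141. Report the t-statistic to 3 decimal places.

H₀: β₁ = 0.0141 vs H₁: β₁ > 0.0141.
t = (b₁ − β₁⁰)/SE = (0.0320 − 0.0141) / 0.0196 = 0.913.
df = n − 2 = 269 − 2 = 267.
One-sided p ≈ 0.1810, which is ≥ 0.05, so fail to reject H₀.
The data do not give significant evidence that the true slope on patient age exceeds 0.0141 days per unit.

t = 0.913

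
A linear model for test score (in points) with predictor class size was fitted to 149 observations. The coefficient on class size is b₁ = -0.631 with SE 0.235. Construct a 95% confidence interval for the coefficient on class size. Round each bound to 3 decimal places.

df = n − 2 = 149 − 2 = 147.
t* = t_{0.025, 147} = 1.976233.
Margin = t* × SE = 1.976233 × 0.235 = 0.46441.
CI: -0.631 ± 0.46441 → (-1.095, -0.167).
With 95% confidence, each one-unit increase in class size is associated with a change of between -1.095 and -0.167 points in test score.

(-1.095, -0.167)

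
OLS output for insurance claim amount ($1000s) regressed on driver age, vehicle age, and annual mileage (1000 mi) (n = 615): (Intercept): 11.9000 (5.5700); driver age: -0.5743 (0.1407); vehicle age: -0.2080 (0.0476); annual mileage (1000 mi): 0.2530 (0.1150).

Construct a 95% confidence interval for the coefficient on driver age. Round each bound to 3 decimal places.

(-0.851, -0.298)

Read off: b = -0.5743, SE = 0.1407 for driver age.
df = n − k − 1 = 615 − 3 − 1 = 611.
t* = t_{0.025, 611} = 1.963854.
Margin = t* × SE = 1.963854 × 0.1407 = 0.27631.
CI: -0.5743 ± 0.27631 → (-0.851, -0.298).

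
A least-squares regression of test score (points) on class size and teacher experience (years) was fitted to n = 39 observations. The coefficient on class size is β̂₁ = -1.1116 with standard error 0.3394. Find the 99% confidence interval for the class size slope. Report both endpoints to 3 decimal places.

df = n − k − 1 = 39 − 2 − 1 = 36.
t* = t_{0.005, 36} = 2.719485.
Margin = t* × SE = 2.719485 × 0.3394 = 0.92299.
CI: -1.1116 ± 0.92299 → (-2.035, -0.189).
With 99% confidence, each one-unit increase in class size is associated with a change of between -2.035 and -0.189 points in test score, holding the other predictors fixed.

(-2.035, -0.189)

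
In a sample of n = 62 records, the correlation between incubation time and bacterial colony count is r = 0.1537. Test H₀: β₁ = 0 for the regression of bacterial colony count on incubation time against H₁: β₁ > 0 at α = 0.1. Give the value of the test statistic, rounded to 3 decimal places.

t = r·√(n − 2)/√(1 − r²) = 0.1537·√60/√0.976376 = 1.205.
df = n − 2 = 60.
One-sided p ≈ 0.1165, which is ≥ 0.1, so fail to reject H₀.
The data do not give significant evidence of a linear association between incubation time and bacterial colony count.

t = 1.205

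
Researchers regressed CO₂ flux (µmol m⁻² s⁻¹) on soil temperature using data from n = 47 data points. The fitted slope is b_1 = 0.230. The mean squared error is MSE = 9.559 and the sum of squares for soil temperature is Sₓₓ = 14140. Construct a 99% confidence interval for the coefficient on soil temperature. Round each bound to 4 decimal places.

(0.1601, 0.2999)

SE(b_1) = √(MSE/Sₓₓ) = √(9.559/14140) = 0.0260005.
df = n − 2 = 45.
t* = t_{0.005, 45} = 2.689585.
Margin = t* × SE = 2.689585 × 0.0260005 = 0.069931.
CI: 0.230 ± 0.069931 → (0.1601, 0.2999).
With 99% confidence, each one-unit increase in soil temperature is associated with a change of between 0.1601 and 0.2999 µmol m⁻² s⁻¹ in CO₂ flux.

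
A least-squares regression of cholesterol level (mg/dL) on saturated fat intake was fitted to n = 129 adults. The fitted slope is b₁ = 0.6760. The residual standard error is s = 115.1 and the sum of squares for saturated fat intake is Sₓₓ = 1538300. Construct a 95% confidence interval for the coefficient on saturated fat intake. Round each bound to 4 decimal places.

SE(b₁) = s/√Sₓₓ = 115.1/√1538300 = 0.0928015.
df = n − 2 = 127.
t* = t_{0.025, 127} = 1.97882.
Margin = t* × SE = 1.97882 × 0.0928015 = 0.183637.
CI: 0.6760 ± 0.183637 → (0.4924, 0.8596).
With 95% confidence, each one-unit increase in saturated fat intake is associated with a change of between 0.4924 and 0.8596 mg/dL in cholesterol level.

(0.4924, 0.8596)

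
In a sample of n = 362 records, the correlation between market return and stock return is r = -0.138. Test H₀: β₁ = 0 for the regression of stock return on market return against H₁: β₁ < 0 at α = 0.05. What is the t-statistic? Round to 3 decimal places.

t = r·√(n − 2)/√(1 − r²) = -0.138·√360/√0.980956 = -2.644.
df = n − 2 = 360.
One-sided p ≈ 0.0043, which is < 0.05, so reject H₀.
There is evidence of a linear association between market return and stock return.

t = -2.644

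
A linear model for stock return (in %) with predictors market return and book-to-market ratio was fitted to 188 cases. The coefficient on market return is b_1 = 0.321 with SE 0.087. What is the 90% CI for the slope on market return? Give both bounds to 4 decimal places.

df = n − k − 1 = 188 − 2 − 1 = 185.
t* = t_{0.05, 185} = 1.653132.
Margin = t* × SE = 1.653132 × 0.087 = 0.143822.
CI: 0.321 ± 0.143822 → (0.1772, 0.4648).
With 90% confidence, each one-unit increase in market return is associated with a change of between 0.1772 and 0.4648 % in stock return, holding the other predictors fixed.

(0.1772, 0.4648)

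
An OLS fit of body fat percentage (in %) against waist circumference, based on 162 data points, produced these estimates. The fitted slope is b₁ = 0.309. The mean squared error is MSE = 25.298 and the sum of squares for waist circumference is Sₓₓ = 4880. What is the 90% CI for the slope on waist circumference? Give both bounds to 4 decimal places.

(0.1899, 0.4281)

SE(b₁) = √(MSE/Sₓₓ) = √(25.298/4880) = 0.0720001.
df = n − 2 = 160.
t* = t_{0.05, 160} = 1.654433.
Margin = t* × SE = 1.654433 × 0.0720001 = 0.119119.
CI: 0.309 ± 0.119119 → (0.1899, 0.4281).
With 90% confidence, each one-unit increase in waist circumference is associated with a change of between 0.1899 and 0.4281 % in body fat percentage.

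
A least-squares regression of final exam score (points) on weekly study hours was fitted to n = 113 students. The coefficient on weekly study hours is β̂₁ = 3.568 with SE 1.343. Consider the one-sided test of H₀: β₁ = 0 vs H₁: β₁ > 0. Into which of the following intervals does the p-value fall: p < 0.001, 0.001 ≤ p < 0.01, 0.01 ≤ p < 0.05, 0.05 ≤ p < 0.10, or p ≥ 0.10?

0.001 ≤ p < 0.01

t = 3.568 / 1.343 = 2.657.
df = n − 2 = 113 − 2 = 111.
One-sided p = P(T_{111} > t) ≈ 0.0045.
So 0.001 ≤ p < 0.01.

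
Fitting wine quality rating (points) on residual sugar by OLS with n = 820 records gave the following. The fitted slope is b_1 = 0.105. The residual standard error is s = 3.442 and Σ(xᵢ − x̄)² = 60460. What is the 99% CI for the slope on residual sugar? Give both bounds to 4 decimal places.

(0.0689, 0.1411)

SE(b_1) = s/√Sₓₓ = 3.442/√60460 = 0.0139983.
df = n − 2 = 818.
t* = t_{0.005, 818} = 2.581853.
Margin = t* × SE = 2.581853 × 0.0139983 = 0.036142.
CI: 0.105 ± 0.036142 → (0.0689, 0.1411).
With 99% confidence, each one-unit increase in residual sugar is associated with a change of between 0.0689 and 0.1411 points in wine quality rating.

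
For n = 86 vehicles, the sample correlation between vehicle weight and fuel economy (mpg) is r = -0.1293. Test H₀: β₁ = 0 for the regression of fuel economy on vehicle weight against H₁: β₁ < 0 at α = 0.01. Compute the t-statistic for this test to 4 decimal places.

t = -1.1951

t = r·√(n − 2)/√(1 − r²) = -0.1293·√84/√0.983282 = -1.1951.
df = n − 2 = 84.
One-sided p ≈ 0.1177, which is ≥ 0.01, so fail to reject H₀.
The data do not give significant evidence of a linear association between vehicle weight and fuel economy.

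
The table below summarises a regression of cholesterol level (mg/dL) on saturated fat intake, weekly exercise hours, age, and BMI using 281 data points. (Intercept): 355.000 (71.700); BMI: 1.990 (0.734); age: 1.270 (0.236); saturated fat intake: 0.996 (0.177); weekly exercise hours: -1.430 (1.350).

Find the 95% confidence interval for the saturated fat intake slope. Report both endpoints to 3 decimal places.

(0.648, 1.344)

Read off: b = 0.996, SE = 0.177 for saturated fat intake.
df = n − k − 1 = 281 − 4 − 1 = 276.
t* = t_{0.025, 276} = 1.968596.
Margin = t* × SE = 1.968596 × 0.177 = 0.34844.
CI: 0.996 ± 0.34844 → (0.648, 1.344).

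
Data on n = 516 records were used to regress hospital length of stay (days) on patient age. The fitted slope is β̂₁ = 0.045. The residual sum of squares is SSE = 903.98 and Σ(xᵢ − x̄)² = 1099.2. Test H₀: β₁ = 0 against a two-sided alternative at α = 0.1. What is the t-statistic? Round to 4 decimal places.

MSE = SSE/(n − 2) = 903.98/514 = 1.75872.
SE(β̂₁) = √(MSE/Sₓₓ) = √(1.75872/1099.2) = 0.04.
t = 0.045 / 0.04 = 1.1250.
df = n − 2 = 514.
Two-sided p ≈ 0.2611, which is ≥ 0.1, so fail to reject H₀.
The data do not give significant evidence of an association between patient age and hospital length of stay.

t = 1.1250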